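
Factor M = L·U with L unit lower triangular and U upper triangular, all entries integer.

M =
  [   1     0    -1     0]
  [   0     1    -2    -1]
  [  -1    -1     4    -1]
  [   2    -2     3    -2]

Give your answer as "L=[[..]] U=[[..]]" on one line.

  R1 -= 0·R0 → [0,1,-2,-1]
  R2 -= -1·R0 → [0,-1,3,-1]
  R3 -= 2·R0 → [0,-2,5,-2]
  R2 -= -1·R1 → [0,0,1,-2]
  R3 -= -2·R1 → [0,0,1,-4]
  R3 -= 1·R2 → [0,0,0,-2]

L=[[1,0,0,0],[0,1,0,0],[-1,-1,1,0],[2,-2,1,1]] U=[[1,0,-1,0],[0,1,-2,-1],[0,0,1,-2],[0,0,0,-2]]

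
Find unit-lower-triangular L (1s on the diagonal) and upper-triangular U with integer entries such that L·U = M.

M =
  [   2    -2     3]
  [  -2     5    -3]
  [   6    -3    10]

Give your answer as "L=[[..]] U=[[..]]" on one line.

L=[[1,0,0],[-1,1,0],[3,1,1]] U=[[2,-2,3],[0,3,0],[0,0,1]]

  r1 -= -1·r0 → [0,3,0]
  r2 -= 3·r0 → [0,3,1]
  r2 -= 1·r1 → [0,0,1]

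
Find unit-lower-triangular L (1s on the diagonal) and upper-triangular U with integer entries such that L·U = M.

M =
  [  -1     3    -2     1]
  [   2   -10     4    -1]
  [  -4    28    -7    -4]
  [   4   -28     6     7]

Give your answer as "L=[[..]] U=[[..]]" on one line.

L=[[1,0,0,0],[-2,1,0,0],[4,-4,1,0],[-4,4,-2,1]] U=[[-1,3,-2,1],[0,-4,0,1],[0,0,1,-4],[0,0,0,-1]]

  r1 -= -2·r0 → [0,-4,0,1]
  r2 -= 4·r0 → [0,16,1,-8]
  r3 -= -4·r0 → [0,-16,-2,11]
  r2 -= -4·r1 → [0,0,1,-4]
  r3 -= 4·r1 → [0,0,-2,7]
  r3 -= -2·r2 → [0,0,0,-1]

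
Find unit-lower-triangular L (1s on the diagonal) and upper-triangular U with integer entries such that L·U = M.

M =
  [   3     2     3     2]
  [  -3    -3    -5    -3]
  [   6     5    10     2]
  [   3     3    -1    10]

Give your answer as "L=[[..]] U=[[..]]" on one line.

  r1 -= -1·r0 → [0,-1,-2,-1]
  r2 -= 2·r0 → [0,1,4,-2]
  r3 -= 1·r0 → [0,1,-4,8]
  r2 -= -1·r1 → [0,0,2,-3]
  r3 -= -1·r1 → [0,0,-6,7]
  r3 -= -3·r2 → [0,0,0,-2]

L=[[1,0,0,0],[-1,1,0,0],[2,-1,1,0],[1,-1,-3,1]] U=[[3,2,3,2],[0,-1,-2,-1],[0,0,2,-3],[0,0,0,-2]]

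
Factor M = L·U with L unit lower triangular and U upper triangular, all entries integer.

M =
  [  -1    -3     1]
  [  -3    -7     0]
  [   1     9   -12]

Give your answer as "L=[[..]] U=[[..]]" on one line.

  R1 -= 3·R0 → [0,2,-3]
  R2 -= -1·R0 → [0,6,-11]
  R2 -= 3·R1 → [0,0,-2]

L=[[1,0,0],[3,1,0],[-1,3,1]] U=[[-1,-3,1],[0,2,-3],[0,0,-2]]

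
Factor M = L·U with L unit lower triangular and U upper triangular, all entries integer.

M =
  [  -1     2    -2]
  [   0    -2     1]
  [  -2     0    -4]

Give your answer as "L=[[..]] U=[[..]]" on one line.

  r1 -= 0·r0 → [0,-2,1]
  r2 -= 2·r0 → [0,-4,0]
  r2 -= 2·r1 → [0,0,-2]

L=[[1,0,0],[0,1,0],[2,2,1]] U=[[-1,2,-2],[0,-2,1],[0,0,-2]]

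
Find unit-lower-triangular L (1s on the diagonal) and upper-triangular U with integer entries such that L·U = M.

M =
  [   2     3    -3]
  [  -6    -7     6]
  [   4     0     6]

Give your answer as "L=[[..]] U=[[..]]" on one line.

  row1 -= -3·row0 → [0,2,-3]
  row2 -= 2·row0 → [0,-6,12]
  row2 -= -3·row1 → [0,0,3]

L=[[1,0,0],[-3,1,0],[2,-3,1]] U=[[2,3,-3],[0,2,-3],[0,0,3]]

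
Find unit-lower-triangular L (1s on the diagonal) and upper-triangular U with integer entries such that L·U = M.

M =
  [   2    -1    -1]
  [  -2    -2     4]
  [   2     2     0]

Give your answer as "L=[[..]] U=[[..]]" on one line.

  r1 -= -1·r0 → [0,-3,3]
  r2 -= 1·r0 → [0,3,1]
  r2 -= -1·r1 → [0,0,4]

L=[[1,0,0],[-1,1,0],[1,-1,1]] U=[[2,-1,-1],[0,-3,3],[0,0,4]]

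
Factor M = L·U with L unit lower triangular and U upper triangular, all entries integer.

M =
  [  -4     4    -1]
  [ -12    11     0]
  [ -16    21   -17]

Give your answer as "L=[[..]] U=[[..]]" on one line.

  row1 -= 3·row0 → [0,-1,3]
  row2 -= 4·row0 → [0,5,-13]
  row2 -= -5·row1 → [0,0,2]

L=[[1,0,0],[3,1,0],[4,-5,1]] U=[[-4,4,-1],[0,-1,3],[0,0,2]]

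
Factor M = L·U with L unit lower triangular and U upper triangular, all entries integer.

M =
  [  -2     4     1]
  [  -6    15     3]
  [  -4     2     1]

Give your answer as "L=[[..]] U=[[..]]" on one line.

  R1 -= 3·R0 → [0,3,0]
  R2 -= 2·R0 → [0,-6,-1]
  R2 -= -2·R1 → [0,0,-1]

L=[[1,0,0],[3,1,0],[2,-2,1]] U=[[-2,4,1],[0,3,0],[0,0,-1]]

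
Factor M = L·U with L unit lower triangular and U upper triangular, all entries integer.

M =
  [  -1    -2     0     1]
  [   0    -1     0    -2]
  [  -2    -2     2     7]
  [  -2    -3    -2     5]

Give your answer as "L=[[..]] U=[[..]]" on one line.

  r1 -= 0·r0 → [0,-1,0,-2]
  r2 -= 2·r0 → [0,2,2,5]
  r3 -= 2·r0 → [0,1,-2,3]
  r2 -= -2·r1 → [0,0,2,1]
  r3 -= -1·r1 → [0,0,-2,1]
  r3 -= -1·r2 → [0,0,0,2]

L=[[1,0,0,0],[0,1,0,0],[2,-2,1,0],[2,-1,-1,1]] U=[[-1,-2,0,1],[0,-1,0,-2],[0,0,2,1],[0,0,0,2]]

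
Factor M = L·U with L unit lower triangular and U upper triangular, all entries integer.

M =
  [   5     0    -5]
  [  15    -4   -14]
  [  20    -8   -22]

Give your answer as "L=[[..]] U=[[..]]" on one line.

  row1 -= 3·row0 → [0,-4,1]
  row2 -= 4·row0 → [0,-8,-2]
  row2 -= 2·row1 → [0,0,-4]

L=[[1,0,0],[3,1,0],[4,2,1]] U=[[5,0,-5],[0,-4,1],[0,0,-4]]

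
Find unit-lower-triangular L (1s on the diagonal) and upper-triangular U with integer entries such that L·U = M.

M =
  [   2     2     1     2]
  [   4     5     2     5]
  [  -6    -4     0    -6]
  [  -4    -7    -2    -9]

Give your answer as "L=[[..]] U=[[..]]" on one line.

L=[[1,0,0,0],[2,1,0,0],[-3,2,1,0],[-2,-3,0,1]] U=[[2,2,1,2],[0,1,0,1],[0,0,3,-2],[0,0,0,-2]]

  R1 -= 2·R0 → [0,1,0,1]
  R2 -= -3·R0 → [0,2,3,0]
  R3 -= -2·R0 → [0,-3,0,-5]
  R2 -= 2·R1 → [0,0,3,-2]
  R3 -= -3·R1 → [0,0,0,-2]
  R3 -= 0·R2 → [0,0,0,-2]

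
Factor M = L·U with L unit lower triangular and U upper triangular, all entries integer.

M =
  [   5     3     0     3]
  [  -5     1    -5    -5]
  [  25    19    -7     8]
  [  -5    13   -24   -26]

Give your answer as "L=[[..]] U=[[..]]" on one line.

L=[[1,0,0,0],[-1,1,0,0],[5,1,1,0],[-1,4,2,1]] U=[[5,3,0,3],[0,4,-5,-2],[0,0,-2,-5],[0,0,0,-5]]

  row1 -= -1·row0 → [0,4,-5,-2]
  row2 -= 5·row0 → [0,4,-7,-7]
  row3 -= -1·row0 → [0,16,-24,-23]
  row2 -= 1·row1 → [0,0,-2,-5]
  row3 -= 4·row1 → [0,0,-4,-15]
  row3 -= 2·row2 → [0,0,0,-5]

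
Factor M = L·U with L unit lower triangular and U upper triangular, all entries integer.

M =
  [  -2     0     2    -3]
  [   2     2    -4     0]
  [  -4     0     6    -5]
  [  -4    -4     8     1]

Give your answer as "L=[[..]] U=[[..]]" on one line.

L=[[1,0,0,0],[-1,1,0,0],[2,0,1,0],[2,-2,0,1]] U=[[-2,0,2,-3],[0,2,-2,-3],[0,0,2,1],[0,0,0,1]]

  row1 -= -1·row0 → [0,2,-2,-3]
  row2 -= 2·row0 → [0,0,2,1]
  row3 -= 2·row0 → [0,-4,4,7]
  row2 -= 0·row1 → [0,0,2,1]
  row3 -= -2·row1 → [0,0,0,1]
  row3 -= 0·row2 → [0,0,0,1]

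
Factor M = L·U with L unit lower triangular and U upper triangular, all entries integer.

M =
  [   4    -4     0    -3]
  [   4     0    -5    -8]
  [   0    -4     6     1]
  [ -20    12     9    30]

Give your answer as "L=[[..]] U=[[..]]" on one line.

  row1 -= 1·row0 → [0,4,-5,-5]
  row2 -= 0·row0 → [0,-4,6,1]
  row3 -= -5·row0 → [0,-8,9,15]
  row2 -= -1·row1 → [0,0,1,-4]
  row3 -= -2·row1 → [0,0,-1,5]
  row3 -= -1·row2 → [0,0,0,1]

L=[[1,0,0,0],[1,1,0,0],[0,-1,1,0],[-5,-2,-1,1]] U=[[4,-4,0,-3],[0,4,-5,-5],[0,0,1,-4],[0,0,0,1]]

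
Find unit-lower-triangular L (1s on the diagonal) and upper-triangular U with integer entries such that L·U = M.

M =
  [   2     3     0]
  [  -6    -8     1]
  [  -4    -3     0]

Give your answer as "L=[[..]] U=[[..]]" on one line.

L=[[1,0,0],[-3,1,0],[-2,3,1]] U=[[2,3,0],[0,1,1],[0,0,-3]]

  R1 -= -3·R0 → [0,1,1]
  R2 -= -2·R0 → [0,3,0]
  R2 -= 3·R1 → [0,0,-3]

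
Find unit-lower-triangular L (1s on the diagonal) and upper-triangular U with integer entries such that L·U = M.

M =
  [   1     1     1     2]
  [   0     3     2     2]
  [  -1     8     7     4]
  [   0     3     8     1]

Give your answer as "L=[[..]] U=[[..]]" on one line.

L=[[1,0,0,0],[0,1,0,0],[-1,3,1,0],[0,1,3,1]] U=[[1,1,1,2],[0,3,2,2],[0,0,2,0],[0,0,0,-1]]

  R1 -= 0·R0 → [0,3,2,2]
  R2 -= -1·R0 → [0,9,8,6]
  R3 -= 0·R0 → [0,3,8,1]
  R2 -= 3·R1 → [0,0,2,0]
  R3 -= 1·R1 → [0,0,6,-1]
  R3 -= 3·R2 → [0,0,0,-1]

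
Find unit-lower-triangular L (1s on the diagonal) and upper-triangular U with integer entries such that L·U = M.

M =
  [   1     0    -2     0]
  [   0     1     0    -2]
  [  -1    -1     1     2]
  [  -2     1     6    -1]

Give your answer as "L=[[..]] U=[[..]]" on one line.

  R1 -= 0·R0 → [0,1,0,-2]
  R2 -= -1·R0 → [0,-1,-1,2]
  R3 -= -2·R0 → [0,1,2,-1]
  R2 -= -1·R1 → [0,0,-1,0]
  R3 -= 1·R1 → [0,0,2,1]
  R3 -= -2·R2 → [0,0,0,1]

L=[[1,0,0,0],[0,1,0,0],[-1,-1,1,0],[-2,1,-2,1]] U=[[1,0,-2,0],[0,1,0,-2],[0,0,-1,0],[0,0,0,1]]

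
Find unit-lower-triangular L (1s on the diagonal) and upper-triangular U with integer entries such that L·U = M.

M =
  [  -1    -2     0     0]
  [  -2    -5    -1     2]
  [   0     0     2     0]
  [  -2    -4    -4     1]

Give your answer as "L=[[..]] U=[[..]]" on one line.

L=[[1,0,0,0],[2,1,0,0],[0,0,1,0],[2,0,-2,1]] U=[[-1,-2,0,0],[0,-1,-1,2],[0,0,2,0],[0,0,0,1]]

  R1 -= 2·R0 → [0,-1,-1,2]
  R2 -= 0·R0 → [0,0,2,0]
  R3 -= 2·R0 → [0,0,-4,1]
  R2 -= 0·R1 → [0,0,2,0]
  R3 -= 0·R1 → [0,0,-4,1]
  R3 -= -2·R2 → [0,0,0,1]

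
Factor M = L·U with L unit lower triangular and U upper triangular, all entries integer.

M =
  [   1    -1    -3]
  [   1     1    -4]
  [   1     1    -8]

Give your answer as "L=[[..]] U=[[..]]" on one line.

  r1 -= 1·r0 → [0,2,-1]
  r2 -= 1·r0 → [0,2,-5]
  r2 -= 1·r1 → [0,0,-4]

L=[[1,0,0],[1,1,0],[1,1,1]] U=[[1,-1,-3],[0,2,-1],[0,0,-4]]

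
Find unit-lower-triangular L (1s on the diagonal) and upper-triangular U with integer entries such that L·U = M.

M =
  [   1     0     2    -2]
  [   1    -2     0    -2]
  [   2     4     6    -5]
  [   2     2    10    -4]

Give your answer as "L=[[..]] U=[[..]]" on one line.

L=[[1,0,0,0],[1,1,0,0],[2,-2,1,0],[2,-1,-2,1]] U=[[1,0,2,-2],[0,-2,-2,0],[0,0,-2,-1],[0,0,0,-2]]

  r1 -= 1·r0 → [0,-2,-2,0]
  r2 -= 2·r0 → [0,4,2,-1]
  r3 -= 2·r0 → [0,2,6,0]
  r2 -= -2·r1 → [0,0,-2,-1]
  r3 -= -1·r1 → [0,0,4,0]
  r3 -= -2·r2 → [0,0,0,-2]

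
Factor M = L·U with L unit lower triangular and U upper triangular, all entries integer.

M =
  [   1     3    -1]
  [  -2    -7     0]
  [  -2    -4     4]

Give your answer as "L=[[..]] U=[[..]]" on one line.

  R1 -= -2·R0 → [0,-1,-2]
  R2 -= -2·R0 → [0,2,2]
  R2 -= -2·R1 → [0,0,-2]

L=[[1,0,0],[-2,1,0],[-2,-2,1]] U=[[1,3,-1],[0,-1,-2],[0,0,-2]]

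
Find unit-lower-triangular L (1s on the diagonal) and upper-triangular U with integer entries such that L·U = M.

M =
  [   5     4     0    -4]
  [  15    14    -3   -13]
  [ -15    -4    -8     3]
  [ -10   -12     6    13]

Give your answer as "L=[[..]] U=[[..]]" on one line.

  R1 -= 3·R0 → [0,2,-3,-1]
  R2 -= -3·R0 → [0,8,-8,-9]
  R3 -= -2·R0 → [0,-4,6,5]
  R2 -= 4·R1 → [0,0,4,-5]
  R3 -= -2·R1 → [0,0,0,3]
  R3 -= 0·R2 → [0,0,0,3]

L=[[1,0,0,0],[3,1,0,0],[-3,4,1,0],[-2,-2,0,1]] U=[[5,4,0,-4],[0,2,-3,-1],[0,0,4,-5],[0,0,0,3]]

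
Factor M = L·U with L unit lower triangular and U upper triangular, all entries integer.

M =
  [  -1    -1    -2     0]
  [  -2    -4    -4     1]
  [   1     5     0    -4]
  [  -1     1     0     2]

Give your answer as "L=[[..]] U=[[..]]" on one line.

L=[[1,0,0,0],[2,1,0,0],[-1,-2,1,0],[1,-1,-1,1]] U=[[-1,-1,-2,0],[0,-2,0,1],[0,0,-2,-2],[0,0,0,1]]

  r1 -= 2·r0 → [0,-2,0,1]
  r2 -= -1·r0 → [0,4,-2,-4]
  r3 -= 1·r0 → [0,2,2,2]
  r2 -= -2·r1 → [0,0,-2,-2]
  r3 -= -1·r1 → [0,0,2,3]
  r3 -= -1·r2 → [0,0,0,1]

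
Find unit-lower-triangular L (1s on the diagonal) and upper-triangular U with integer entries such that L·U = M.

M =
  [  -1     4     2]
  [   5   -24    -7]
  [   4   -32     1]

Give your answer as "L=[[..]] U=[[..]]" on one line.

  row1 -= -5·row0 → [0,-4,3]
  row2 -= -4·row0 → [0,-16,9]
  row2 -= 4·row1 → [0,0,-3]

L=[[1,0,0],[-5,1,0],[-4,4,1]] U=[[-1,4,2],[0,-4,3],[0,0,-3]]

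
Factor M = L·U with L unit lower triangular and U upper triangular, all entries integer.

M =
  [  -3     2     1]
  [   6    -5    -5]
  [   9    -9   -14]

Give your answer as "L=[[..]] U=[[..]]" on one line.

  R1 -= -2·R0 → [0,-1,-3]
  R2 -= -3·R0 → [0,-3,-11]
  R2 -= 3·R1 → [0,0,-2]

L=[[1,0,0],[-2,1,0],[-3,3,1]] U=[[-3,2,1],[0,-1,-3],[0,0,-2]]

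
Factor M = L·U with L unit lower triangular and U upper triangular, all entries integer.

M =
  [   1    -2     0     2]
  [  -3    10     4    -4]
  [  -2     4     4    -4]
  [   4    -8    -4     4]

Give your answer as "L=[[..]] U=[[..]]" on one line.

  r1 -= -3·r0 → [0,4,4,2]
  r2 -= -2·r0 → [0,0,4,0]
  r3 -= 4·r0 → [0,0,-4,-4]
  r2 -= 0·r1 → [0,0,4,0]
  r3 -= 0·r1 → [0,0,-4,-4]
  r3 -= -1·r2 → [0,0,0,-4]

L=[[1,0,0,0],[-3,1,0,0],[-2,0,1,0],[4,0,-1,1]] U=[[1,-2,0,2],[0,4,4,2],[0,0,4,0],[0,0,0,-4]]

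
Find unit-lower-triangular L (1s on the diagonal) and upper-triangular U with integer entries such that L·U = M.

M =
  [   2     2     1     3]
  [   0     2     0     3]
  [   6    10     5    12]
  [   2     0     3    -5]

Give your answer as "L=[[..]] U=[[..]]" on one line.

  r1 -= 0·r0 → [0,2,0,3]
  r2 -= 3·r0 → [0,4,2,3]
  r3 -= 1·r0 → [0,-2,2,-8]
  r2 -= 2·r1 → [0,0,2,-3]
  r3 -= -1·r1 → [0,0,2,-5]
  r3 -= 1·r2 → [0,0,0,-2]

L=[[1,0,0,0],[0,1,0,0],[3,2,1,0],[1,-1,1,1]] U=[[2,2,1,3],[0,2,0,3],[0,0,2,-3],[0,0,0,-2]]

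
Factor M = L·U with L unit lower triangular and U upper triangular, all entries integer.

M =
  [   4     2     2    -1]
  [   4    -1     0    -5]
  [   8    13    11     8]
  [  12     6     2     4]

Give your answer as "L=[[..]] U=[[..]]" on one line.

  row1 -= 1·row0 → [0,-3,-2,-4]
  row2 -= 2·row0 → [0,9,7,10]
  row3 -= 3·row0 → [0,0,-4,7]
  row2 -= -3·row1 → [0,0,1,-2]
  row3 -= 0·row1 → [0,0,-4,7]
  row3 -= -4·row2 → [0,0,0,-1]

L=[[1,0,0,0],[1,1,0,0],[2,-3,1,0],[3,0,-4,1]] U=[[4,2,2,-1],[0,-3,-2,-4],[0,0,1,-2],[0,0,0,-1]]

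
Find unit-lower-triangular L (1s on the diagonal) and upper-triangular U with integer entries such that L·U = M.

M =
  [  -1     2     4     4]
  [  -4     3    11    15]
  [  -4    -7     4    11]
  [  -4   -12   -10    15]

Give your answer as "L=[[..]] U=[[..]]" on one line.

  r1 -= 4·r0 → [0,-5,-5,-1]
  r2 -= 4·r0 → [0,-15,-12,-5]
  r3 -= 4·r0 → [0,-20,-26,-1]
  r2 -= 3·r1 → [0,0,3,-2]
  r3 -= 4·r1 → [0,0,-6,3]
  r3 -= -2·r2 → [0,0,0,-1]

L=[[1,0,0,0],[4,1,0,0],[4,3,1,0],[4,4,-2,1]] U=[[-1,2,4,4],[0,-5,-5,-1],[0,0,3,-2],[0,0,0,-1]]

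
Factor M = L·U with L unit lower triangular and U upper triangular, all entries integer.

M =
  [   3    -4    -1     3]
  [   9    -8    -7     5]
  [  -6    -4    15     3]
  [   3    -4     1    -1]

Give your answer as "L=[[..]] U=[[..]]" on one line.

L=[[1,0,0,0],[3,1,0,0],[-2,-3,1,0],[1,0,2,1]] U=[[3,-4,-1,3],[0,4,-4,-4],[0,0,1,-3],[0,0,0,2]]

  r1 -= 3·r0 → [0,4,-4,-4]
  r2 -= -2·r0 → [0,-12,13,9]
  r3 -= 1·r0 → [0,0,2,-4]
  r2 -= -3·r1 → [0,0,1,-3]
  r3 -= 0·r1 → [0,0,2,-4]
  r3 -= 2·r2 → [0,0,0,2]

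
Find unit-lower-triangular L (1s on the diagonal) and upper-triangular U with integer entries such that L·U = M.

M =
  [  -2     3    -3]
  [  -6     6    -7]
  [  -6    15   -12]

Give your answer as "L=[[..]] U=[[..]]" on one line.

L=[[1,0,0],[3,1,0],[3,-2,1]] U=[[-2,3,-3],[0,-3,2],[0,0,1]]

  R1 -= 3·R0 → [0,-3,2]
  R2 -= 3·R0 → [0,6,-3]
  R2 -= -2·R1 → [0,0,1]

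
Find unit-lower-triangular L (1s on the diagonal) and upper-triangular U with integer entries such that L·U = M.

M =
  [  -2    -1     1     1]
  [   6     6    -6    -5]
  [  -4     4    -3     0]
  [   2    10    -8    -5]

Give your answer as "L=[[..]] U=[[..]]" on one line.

L=[[1,0,0,0],[-3,1,0,0],[2,2,1,0],[-1,3,2,1]] U=[[-2,-1,1,1],[0,3,-3,-2],[0,0,1,2],[0,0,0,-2]]

  row1 -= -3·row0 → [0,3,-3,-2]
  row2 -= 2·row0 → [0,6,-5,-2]
  row3 -= -1·row0 → [0,9,-7,-4]
  row2 -= 2·row1 → [0,0,1,2]
  row3 -= 3·row1 → [0,0,2,2]
  row3 -= 2·row2 → [0,0,0,-2]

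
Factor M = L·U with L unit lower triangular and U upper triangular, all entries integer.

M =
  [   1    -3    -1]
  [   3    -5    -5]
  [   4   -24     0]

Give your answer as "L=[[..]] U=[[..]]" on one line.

  row1 -= 3·row0 → [0,4,-2]
  row2 -= 4·row0 → [0,-12,4]
  row2 -= -3·row1 → [0,0,-2]

L=[[1,0,0],[3,1,0],[4,-3,1]] U=[[1,-3,-1],[0,4,-2],[0,0,-2]]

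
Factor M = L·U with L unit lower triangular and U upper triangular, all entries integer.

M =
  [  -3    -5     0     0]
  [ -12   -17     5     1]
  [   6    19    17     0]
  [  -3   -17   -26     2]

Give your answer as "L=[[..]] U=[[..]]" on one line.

L=[[1,0,0,0],[4,1,0,0],[-2,3,1,0],[1,-4,-3,1]] U=[[-3,-5,0,0],[0,3,5,1],[0,0,2,-3],[0,0,0,-3]]

  r1 -= 4·r0 → [0,3,5,1]
  r2 -= -2·r0 → [0,9,17,0]
  r3 -= 1·r0 → [0,-12,-26,2]
  r2 -= 3·r1 → [0,0,2,-3]
  r3 -= -4·r1 → [0,0,-6,6]
  r3 -= -3·r2 → [0,0,0,-3]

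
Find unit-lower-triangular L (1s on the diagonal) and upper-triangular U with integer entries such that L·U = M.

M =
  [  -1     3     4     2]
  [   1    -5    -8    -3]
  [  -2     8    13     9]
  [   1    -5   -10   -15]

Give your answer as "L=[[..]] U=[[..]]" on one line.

L=[[1,0,0,0],[-1,1,0,0],[2,-1,1,0],[-1,1,-2,1]] U=[[-1,3,4,2],[0,-2,-4,-1],[0,0,1,4],[0,0,0,-4]]

  R1 -= -1·R0 → [0,-2,-4,-1]
  R2 -= 2·R0 → [0,2,5,5]
  R3 -= -1·R0 → [0,-2,-6,-13]
  R2 -= -1·R1 → [0,0,1,4]
  R3 -= 1·R1 → [0,0,-2,-12]
  R3 -= -2·R2 → [0,0,0,-4]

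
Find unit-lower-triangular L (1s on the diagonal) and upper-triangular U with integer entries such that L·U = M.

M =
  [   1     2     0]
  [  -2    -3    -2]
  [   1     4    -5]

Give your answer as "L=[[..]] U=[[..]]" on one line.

  row1 -= -2·row0 → [0,1,-2]
  row2 -= 1·row0 → [0,2,-5]
  row2 -= 2·row1 → [0,0,-1]

L=[[1,0,0],[-2,1,0],[1,2,1]] U=[[1,2,0],[0,1,-2],[0,0,-1]]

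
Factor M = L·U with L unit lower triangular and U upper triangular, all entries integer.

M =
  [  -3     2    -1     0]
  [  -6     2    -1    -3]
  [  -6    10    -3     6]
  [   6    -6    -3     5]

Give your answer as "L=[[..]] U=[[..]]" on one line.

  R1 -= 2·R0 → [0,-2,1,-3]
  R2 -= 2·R0 → [0,6,-1,6]
  R3 -= -2·R0 → [0,-2,-5,5]
  R2 -= -3·R1 → [0,0,2,-3]
  R3 -= 1·R1 → [0,0,-6,8]
  R3 -= -3·R2 → [0,0,0,-1]

L=[[1,0,0,0],[2,1,0,0],[2,-3,1,0],[-2,1,-3,1]] U=[[-3,2,-1,0],[0,-2,1,-3],[0,0,2,-3],[0,0,0,-1]]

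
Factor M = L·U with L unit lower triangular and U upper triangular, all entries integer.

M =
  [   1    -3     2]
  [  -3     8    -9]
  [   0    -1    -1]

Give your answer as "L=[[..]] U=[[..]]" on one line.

  r1 -= -3·r0 → [0,-1,-3]
  r2 -= 0·r0 → [0,-1,-1]
  r2 -= 1·r1 → [0,0,2]

L=[[1,0,0],[-3,1,0],[0,1,1]] U=[[1,-3,2],[0,-1,-3],[0,0,2]]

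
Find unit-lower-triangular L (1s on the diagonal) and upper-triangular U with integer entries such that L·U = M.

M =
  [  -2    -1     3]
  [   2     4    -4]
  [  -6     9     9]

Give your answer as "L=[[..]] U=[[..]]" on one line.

  row1 -= -1·row0 → [0,3,-1]
  row2 -= 3·row0 → [0,12,0]
  row2 -= 4·row1 → [0,0,4]

L=[[1,0,0],[-1,1,0],[3,4,1]] U=[[-2,-1,3],[0,3,-1],[0,0,4]]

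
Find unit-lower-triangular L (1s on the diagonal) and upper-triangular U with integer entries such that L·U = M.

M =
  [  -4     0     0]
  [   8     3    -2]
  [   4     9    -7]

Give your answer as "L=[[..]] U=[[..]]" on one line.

L=[[1,0,0],[-2,1,0],[-1,3,1]] U=[[-4,0,0],[0,3,-2],[0,0,-1]]

  row1 -= -2·row0 → [0,3,-2]
  row2 -= -1·row0 → [0,9,-7]
  row2 -= 3·row1 → [0,0,-1]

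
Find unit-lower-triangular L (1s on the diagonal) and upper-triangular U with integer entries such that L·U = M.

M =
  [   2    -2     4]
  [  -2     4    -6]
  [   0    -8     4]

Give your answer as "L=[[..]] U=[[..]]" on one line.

  row1 -= -1·row0 → [0,2,-2]
  row2 -= 0·row0 → [0,-8,4]
  row2 -= -4·row1 → [0,0,-4]

L=[[1,0,0],[-1,1,0],[0,-4,1]] U=[[2,-2,4],[0,2,-2],[0,0,-4]]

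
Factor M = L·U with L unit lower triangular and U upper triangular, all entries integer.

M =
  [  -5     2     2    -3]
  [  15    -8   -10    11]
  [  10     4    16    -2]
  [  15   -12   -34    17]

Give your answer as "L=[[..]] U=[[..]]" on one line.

L=[[1,0,0,0],[-3,1,0,0],[-2,-4,1,0],[-3,3,-4,1]] U=[[-5,2,2,-3],[0,-2,-4,2],[0,0,4,0],[0,0,0,2]]

  R1 -= -3·R0 → [0,-2,-4,2]
  R2 -= -2·R0 → [0,8,20,-8]
  R3 -= -3·R0 → [0,-6,-28,8]
  R2 -= -4·R1 → [0,0,4,0]
  R3 -= 3·R1 → [0,0,-16,2]
  R3 -= -4·R2 → [0,0,0,2]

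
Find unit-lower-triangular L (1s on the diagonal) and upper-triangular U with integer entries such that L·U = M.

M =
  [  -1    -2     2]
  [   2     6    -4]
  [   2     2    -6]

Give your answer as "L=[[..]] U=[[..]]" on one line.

  R1 -= -2·R0 → [0,2,0]
  R2 -= -2·R0 → [0,-2,-2]
  R2 -= -1·R1 → [0,0,-2]

L=[[1,0,0],[-2,1,0],[-2,-1,1]] U=[[-1,-2,2],[0,2,0],[0,0,-2]]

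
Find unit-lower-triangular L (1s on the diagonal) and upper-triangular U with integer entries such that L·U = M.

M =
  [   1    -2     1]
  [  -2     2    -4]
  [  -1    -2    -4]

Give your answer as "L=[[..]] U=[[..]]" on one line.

  r1 -= -2·r0 → [0,-2,-2]
  r2 -= -1·r0 → [0,-4,-3]
  r2 -= 2·r1 → [0,0,1]

L=[[1,0,0],[-2,1,0],[-1,2,1]] U=[[1,-2,1],[0,-2,-2],[0,0,1]]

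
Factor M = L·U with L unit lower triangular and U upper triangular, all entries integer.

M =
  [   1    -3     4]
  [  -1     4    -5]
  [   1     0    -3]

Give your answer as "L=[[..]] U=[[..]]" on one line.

L=[[1,0,0],[-1,1,0],[1,3,1]] U=[[1,-3,4],[0,1,-1],[0,0,-4]]

  row1 -= -1·row0 → [0,1,-1]
  row2 -= 1·row0 → [0,3,-7]
  row2 -= 3·row1 → [0,0,-4]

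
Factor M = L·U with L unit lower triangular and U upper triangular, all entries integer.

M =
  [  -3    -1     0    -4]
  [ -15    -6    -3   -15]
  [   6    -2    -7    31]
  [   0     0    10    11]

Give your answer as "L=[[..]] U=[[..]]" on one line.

  r1 -= 5·r0 → [0,-1,-3,5]
  r2 -= -2·r0 → [0,-4,-7,23]
  r3 -= 0·r0 → [0,0,10,11]
  r2 -= 4·r1 → [0,0,5,3]
  r3 -= 0·r1 → [0,0,10,11]
  r3 -= 2·r2 → [0,0,0,5]

L=[[1,0,0,0],[5,1,0,0],[-2,4,1,0],[0,0,2,1]] U=[[-3,-1,0,-4],[0,-1,-3,5],[0,0,5,3],[0,0,0,5]]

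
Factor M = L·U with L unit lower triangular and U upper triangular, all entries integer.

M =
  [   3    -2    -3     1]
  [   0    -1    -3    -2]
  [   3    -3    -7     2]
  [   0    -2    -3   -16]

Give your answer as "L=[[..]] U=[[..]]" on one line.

  R1 -= 0·R0 → [0,-1,-3,-2]
  R2 -= 1·R0 → [0,-1,-4,1]
  R3 -= 0·R0 → [0,-2,-3,-16]
  R2 -= 1·R1 → [0,0,-1,3]
  R3 -= 2·R1 → [0,0,3,-12]
  R3 -= -3·R2 → [0,0,0,-3]

L=[[1,0,0,0],[0,1,0,0],[1,1,1,0],[0,2,-3,1]] U=[[3,-2,-3,1],[0,-1,-3,-2],[0,0,-1,3],[0,0,0,-3]]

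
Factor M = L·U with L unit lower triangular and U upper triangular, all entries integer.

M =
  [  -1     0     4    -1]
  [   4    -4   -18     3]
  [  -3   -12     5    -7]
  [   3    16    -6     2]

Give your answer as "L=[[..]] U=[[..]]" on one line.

L=[[1,0,0,0],[-4,1,0,0],[3,3,1,0],[-3,-4,2,1]] U=[[-1,0,4,-1],[0,-4,-2,-1],[0,0,-1,-1],[0,0,0,-3]]

  R1 -= -4·R0 → [0,-4,-2,-1]
  R2 -= 3·R0 → [0,-12,-7,-4]
  R3 -= -3·R0 → [0,16,6,-1]
  R2 -= 3·R1 → [0,0,-1,-1]
  R3 -= -4·R1 → [0,0,-2,-5]
  R3 -= 2·R2 → [0,0,0,-3]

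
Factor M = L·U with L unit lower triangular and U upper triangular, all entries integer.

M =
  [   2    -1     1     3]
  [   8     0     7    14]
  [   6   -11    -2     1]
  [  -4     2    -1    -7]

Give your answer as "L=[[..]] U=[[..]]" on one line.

  r1 -= 4·r0 → [0,4,3,2]
  r2 -= 3·r0 → [0,-8,-5,-8]
  r3 -= -2·r0 → [0,0,1,-1]
  r2 -= -2·r1 → [0,0,1,-4]
  r3 -= 0·r1 → [0,0,1,-1]
  r3 -= 1·r2 → [0,0,0,3]

L=[[1,0,0,0],[4,1,0,0],[3,-2,1,0],[-2,0,1,1]] U=[[2,-1,1,3],[0,4,3,2],[0,0,1,-4],[0,0,0,3]]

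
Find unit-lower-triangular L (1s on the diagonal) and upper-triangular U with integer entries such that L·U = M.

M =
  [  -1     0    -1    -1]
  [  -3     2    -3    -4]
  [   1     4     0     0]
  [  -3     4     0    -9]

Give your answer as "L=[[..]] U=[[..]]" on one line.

  row1 -= 3·row0 → [0,2,0,-1]
  row2 -= -1·row0 → [0,4,-1,-1]
  row3 -= 3·row0 → [0,4,3,-6]
  row2 -= 2·row1 → [0,0,-1,1]
  row3 -= 2·row1 → [0,0,3,-4]
  row3 -= -3·row2 → [0,0,0,-1]

L=[[1,0,0,0],[3,1,0,0],[-1,2,1,0],[3,2,-3,1]] U=[[-1,0,-1,-1],[0,2,0,-1],[0,0,-1,1],[0,0,0,-1]]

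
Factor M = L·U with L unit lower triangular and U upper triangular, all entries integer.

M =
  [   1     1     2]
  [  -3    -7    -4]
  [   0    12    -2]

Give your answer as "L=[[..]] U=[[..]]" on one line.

L=[[1,0,0],[-3,1,0],[0,-3,1]] U=[[1,1,2],[0,-4,2],[0,0,4]]

  R1 -= -3·R0 → [0,-4,2]
  R2 -= 0·R0 → [0,12,-2]
  R2 -= -3·R1 → [0,0,4]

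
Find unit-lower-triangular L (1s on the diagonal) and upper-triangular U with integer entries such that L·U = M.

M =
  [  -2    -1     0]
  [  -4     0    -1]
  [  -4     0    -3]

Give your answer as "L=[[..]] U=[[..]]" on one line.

  R1 -= 2·R0 → [0,2,-1]
  R2 -= 2·R0 → [0,2,-3]
  R2 -= 1·R1 → [0,0,-2]

L=[[1,0,0],[2,1,0],[2,1,1]] U=[[-2,-1,0],[0,2,-1],[0,0,-2]]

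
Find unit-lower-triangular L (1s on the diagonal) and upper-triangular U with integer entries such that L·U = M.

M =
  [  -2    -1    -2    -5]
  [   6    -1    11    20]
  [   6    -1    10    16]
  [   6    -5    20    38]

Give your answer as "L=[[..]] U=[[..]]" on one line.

  row1 -= -3·row0 → [0,-4,5,5]
  row2 -= -3·row0 → [0,-4,4,1]
  row3 -= -3·row0 → [0,-8,14,23]
  row2 -= 1·row1 → [0,0,-1,-4]
  row3 -= 2·row1 → [0,0,4,13]
  row3 -= -4·row2 → [0,0,0,-3]

L=[[1,0,0,0],[-3,1,0,0],[-3,1,1,0],[-3,2,-4,1]] U=[[-2,-1,-2,-5],[0,-4,5,5],[0,0,-1,-4],[0,0,0,-3]]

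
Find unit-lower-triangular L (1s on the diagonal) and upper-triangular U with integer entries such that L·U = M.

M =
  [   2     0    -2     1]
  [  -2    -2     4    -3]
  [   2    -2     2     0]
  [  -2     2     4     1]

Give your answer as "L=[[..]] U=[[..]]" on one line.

  row1 -= -1·row0 → [0,-2,2,-2]
  row2 -= 1·row0 → [0,-2,4,-1]
  row3 -= -1·row0 → [0,2,2,2]
  row2 -= 1·row1 → [0,0,2,1]
  row3 -= -1·row1 → [0,0,4,0]
  row3 -= 2·row2 → [0,0,0,-2]

L=[[1,0,0,0],[-1,1,0,0],[1,1,1,0],[-1,-1,2,1]] U=[[2,0,-2,1],[0,-2,2,-2],[0,0,2,1],[0,0,0,-2]]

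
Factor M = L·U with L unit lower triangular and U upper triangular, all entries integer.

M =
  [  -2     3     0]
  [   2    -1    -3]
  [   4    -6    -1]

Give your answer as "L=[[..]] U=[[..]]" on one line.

  row1 -= -1·row0 → [0,2,-3]
  row2 -= -2·row0 → [0,0,-1]
  row2 -= 0·row1 → [0,0,-1]

L=[[1,0,0],[-1,1,0],[-2,0,1]] U=[[-2,3,0],[0,2,-3],[0,0,-1]]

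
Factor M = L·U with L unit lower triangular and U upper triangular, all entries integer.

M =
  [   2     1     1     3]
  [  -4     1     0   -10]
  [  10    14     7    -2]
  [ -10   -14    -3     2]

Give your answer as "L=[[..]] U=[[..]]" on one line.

  R1 -= -2·R0 → [0,3,2,-4]
  R2 -= 5·R0 → [0,9,2,-17]
  R3 -= -5·R0 → [0,-9,2,17]
  R2 -= 3·R1 → [0,0,-4,-5]
  R3 -= -3·R1 → [0,0,8,5]
  R3 -= -2·R2 → [0,0,0,-5]

L=[[1,0,0,0],[-2,1,0,0],[5,3,1,0],[-5,-3,-2,1]] U=[[2,1,1,3],[0,3,2,-4],[0,0,-4,-5],[0,0,0,-5]]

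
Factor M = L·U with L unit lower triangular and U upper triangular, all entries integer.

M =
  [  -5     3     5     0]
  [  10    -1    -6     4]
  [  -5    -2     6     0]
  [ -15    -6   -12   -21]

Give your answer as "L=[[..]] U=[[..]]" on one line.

  r1 -= -2·r0 → [0,5,4,4]
  r2 -= 1·r0 → [0,-5,1,0]
  r3 -= 3·r0 → [0,-15,-27,-21]
  r2 -= -1·r1 → [0,0,5,4]
  r3 -= -3·r1 → [0,0,-15,-9]
  r3 -= -3·r2 → [0,0,0,3]

L=[[1,0,0,0],[-2,1,0,0],[1,-1,1,0],[3,-3,-3,1]] U=[[-5,3,5,0],[0,5,4,4],[0,0,5,4],[0,0,0,3]]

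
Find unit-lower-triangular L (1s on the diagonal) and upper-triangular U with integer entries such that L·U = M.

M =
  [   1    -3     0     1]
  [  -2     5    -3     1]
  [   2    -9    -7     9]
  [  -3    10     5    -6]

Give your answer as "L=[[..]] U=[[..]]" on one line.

L=[[1,0,0,0],[-2,1,0,0],[2,3,1,0],[-3,-1,1,1]] U=[[1,-3,0,1],[0,-1,-3,3],[0,0,2,-2],[0,0,0,2]]

  R1 -= -2·R0 → [0,-1,-3,3]
  R2 -= 2·R0 → [0,-3,-7,7]
  R3 -= -3·R0 → [0,1,5,-3]
  R2 -= 3·R1 → [0,0,2,-2]
  R3 -= -1·R1 → [0,0,2,0]
  R3 -= 1·R2 → [0,0,0,2]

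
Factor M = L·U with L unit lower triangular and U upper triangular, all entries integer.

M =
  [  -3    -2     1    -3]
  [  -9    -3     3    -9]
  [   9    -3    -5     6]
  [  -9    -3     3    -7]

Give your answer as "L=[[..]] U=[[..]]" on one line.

  R1 -= 3·R0 → [0,3,0,0]
  R2 -= -3·R0 → [0,-9,-2,-3]
  R3 -= 3·R0 → [0,3,0,2]
  R2 -= -3·R1 → [0,0,-2,-3]
  R3 -= 1·R1 → [0,0,0,2]
  R3 -= 0·R2 → [0,0,0,2]

L=[[1,0,0,0],[3,1,0,0],[-3,-3,1,0],[3,1,0,1]] U=[[-3,-2,1,-3],[0,3,0,0],[0,0,-2,-3],[0,0,0,2]]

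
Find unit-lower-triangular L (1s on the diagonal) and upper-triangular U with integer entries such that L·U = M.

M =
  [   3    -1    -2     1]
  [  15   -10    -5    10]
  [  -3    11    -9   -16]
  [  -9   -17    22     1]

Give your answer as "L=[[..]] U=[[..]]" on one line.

  r1 -= 5·r0 → [0,-5,5,5]
  r2 -= -1·r0 → [0,10,-11,-15]
  r3 -= -3·r0 → [0,-20,16,4]
  r2 -= -2·r1 → [0,0,-1,-5]
  r3 -= 4·r1 → [0,0,-4,-16]
  r3 -= 4·r2 → [0,0,0,4]

L=[[1,0,0,0],[5,1,0,0],[-1,-2,1,0],[-3,4,4,1]] U=[[3,-1,-2,1],[0,-5,5,5],[0,0,-1,-5],[0,0,0,4]]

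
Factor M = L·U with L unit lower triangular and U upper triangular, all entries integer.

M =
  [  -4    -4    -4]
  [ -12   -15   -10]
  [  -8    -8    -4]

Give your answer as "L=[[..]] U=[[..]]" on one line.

  R1 -= 3·R0 → [0,-3,2]
  R2 -= 2·R0 → [0,0,4]
  R2 -= 0·R1 → [0,0,4]

L=[[1,0,0],[3,1,0],[2,0,1]] U=[[-4,-4,-4],[0,-3,2],[0,0,4]]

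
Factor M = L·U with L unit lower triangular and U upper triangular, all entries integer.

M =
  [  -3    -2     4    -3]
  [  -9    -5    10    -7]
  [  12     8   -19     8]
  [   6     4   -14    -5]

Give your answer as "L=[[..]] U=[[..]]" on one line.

  row1 -= 3·row0 → [0,1,-2,2]
  row2 -= -4·row0 → [0,0,-3,-4]
  row3 -= -2·row0 → [0,0,-6,-11]
  row2 -= 0·row1 → [0,0,-3,-4]
  row3 -= 0·row1 → [0,0,-6,-11]
  row3 -= 2·row2 → [0,0,0,-3]

L=[[1,0,0,0],[3,1,0,0],[-4,0,1,0],[-2,0,2,1]] U=[[-3,-2,4,-3],[0,1,-2,2],[0,0,-3,-4],[0,0,0,-3]]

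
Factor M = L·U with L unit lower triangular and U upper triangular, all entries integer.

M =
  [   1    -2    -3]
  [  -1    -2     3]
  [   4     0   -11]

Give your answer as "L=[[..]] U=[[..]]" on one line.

L=[[1,0,0],[-1,1,0],[4,-2,1]] U=[[1,-2,-3],[0,-4,0],[0,0,1]]

  r1 -= -1·r0 → [0,-4,0]
  r2 -= 4·r0 → [0,8,1]
  r2 -= -2·r1 → [0,0,1]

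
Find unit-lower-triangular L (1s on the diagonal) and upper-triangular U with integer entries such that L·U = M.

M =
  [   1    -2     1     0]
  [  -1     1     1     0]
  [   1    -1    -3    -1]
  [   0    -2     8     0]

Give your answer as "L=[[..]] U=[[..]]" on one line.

  R1 -= -1·R0 → [0,-1,2,0]
  R2 -= 1·R0 → [0,1,-4,-1]
  R3 -= 0·R0 → [0,-2,8,0]
  R2 -= -1·R1 → [0,0,-2,-1]
  R3 -= 2·R1 → [0,0,4,0]
  R3 -= -2·R2 → [0,0,0,-2]

L=[[1,0,0,0],[-1,1,0,0],[1,-1,1,0],[0,2,-2,1]] U=[[1,-2,1,0],[0,-1,2,0],[0,0,-2,-1],[0,0,0,-2]]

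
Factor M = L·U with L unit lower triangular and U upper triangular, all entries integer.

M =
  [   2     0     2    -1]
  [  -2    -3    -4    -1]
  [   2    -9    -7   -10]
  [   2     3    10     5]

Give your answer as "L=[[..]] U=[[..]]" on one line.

  R1 -= -1·R0 → [0,-3,-2,-2]
  R2 -= 1·R0 → [0,-9,-9,-9]
  R3 -= 1·R0 → [0,3,8,6]
  R2 -= 3·R1 → [0,0,-3,-3]
  R3 -= -1·R1 → [0,0,6,4]
  R3 -= -2·R2 → [0,0,0,-2]

L=[[1,0,0,0],[-1,1,0,0],[1,3,1,0],[1,-1,-2,1]] U=[[2,0,2,-1],[0,-3,-2,-2],[0,0,-3,-3],[0,0,0,-2]]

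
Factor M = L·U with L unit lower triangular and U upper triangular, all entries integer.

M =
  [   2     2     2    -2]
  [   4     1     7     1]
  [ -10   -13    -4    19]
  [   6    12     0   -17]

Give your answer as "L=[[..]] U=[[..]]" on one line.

  row1 -= 2·row0 → [0,-3,3,5]
  row2 -= -5·row0 → [0,-3,6,9]
  row3 -= 3·row0 → [0,6,-6,-11]
  row2 -= 1·row1 → [0,0,3,4]
  row3 -= -2·row1 → [0,0,0,-1]
  row3 -= 0·row2 → [0,0,0,-1]

L=[[1,0,0,0],[2,1,0,0],[-5,1,1,0],[3,-2,0,1]] U=[[2,2,2,-2],[0,-3,3,5],[0,0,3,4],[0,0,0,-1]]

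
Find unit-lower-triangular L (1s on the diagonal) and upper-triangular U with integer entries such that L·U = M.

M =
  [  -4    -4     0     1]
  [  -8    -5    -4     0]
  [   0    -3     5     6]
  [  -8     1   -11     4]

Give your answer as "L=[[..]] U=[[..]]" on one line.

  r1 -= 2·r0 → [0,3,-4,-2]
  r2 -= 0·r0 → [0,-3,5,6]
  r3 -= 2·r0 → [0,9,-11,2]
  r2 -= -1·r1 → [0,0,1,4]
  r3 -= 3·r1 → [0,0,1,8]
  r3 -= 1·r2 → [0,0,0,4]

L=[[1,0,0,0],[2,1,0,0],[0,-1,1,0],[2,3,1,1]] U=[[-4,-4,0,1],[0,3,-4,-2],[0,0,1,4],[0,0,0,4]]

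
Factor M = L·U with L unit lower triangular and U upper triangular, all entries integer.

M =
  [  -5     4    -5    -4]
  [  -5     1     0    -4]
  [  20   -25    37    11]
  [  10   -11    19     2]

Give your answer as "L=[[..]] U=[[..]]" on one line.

  r1 -= 1·r0 → [0,-3,5,0]
  r2 -= -4·r0 → [0,-9,17,-5]
  r3 -= -2·r0 → [0,-3,9,-6]
  r2 -= 3·r1 → [0,0,2,-5]
  r3 -= 1·r1 → [0,0,4,-6]
  r3 -= 2·r2 → [0,0,0,4]

L=[[1,0,0,0],[1,1,0,0],[-4,3,1,0],[-2,1,2,1]] U=[[-5,4,-5,-4],[0,-3,5,0],[0,0,2,-5],[0,0,0,4]]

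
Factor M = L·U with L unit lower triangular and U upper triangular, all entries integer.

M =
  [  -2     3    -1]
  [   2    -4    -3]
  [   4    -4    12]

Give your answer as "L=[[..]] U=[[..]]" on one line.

L=[[1,0,0],[-1,1,0],[-2,-2,1]] U=[[-2,3,-1],[0,-1,-4],[0,0,2]]

  R1 -= -1·R0 → [0,-1,-4]
  R2 -= -2·R0 → [0,2,10]
  R2 -= -2·R1 → [0,0,2]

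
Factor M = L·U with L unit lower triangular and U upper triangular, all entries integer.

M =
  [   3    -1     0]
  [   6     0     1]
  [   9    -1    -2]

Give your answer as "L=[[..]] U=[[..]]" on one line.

L=[[1,0,0],[2,1,0],[3,1,1]] U=[[3,-1,0],[0,2,1],[0,0,-3]]

  r1 -= 2·r0 → [0,2,1]
  r2 -= 3·r0 → [0,2,-2]
  r2 -= 1·r1 → [0,0,-3]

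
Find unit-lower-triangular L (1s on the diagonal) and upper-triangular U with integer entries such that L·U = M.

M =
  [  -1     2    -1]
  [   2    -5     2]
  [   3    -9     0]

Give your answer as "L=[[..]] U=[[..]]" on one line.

  row1 -= -2·row0 → [0,-1,0]
  row2 -= -3·row0 → [0,-3,-3]
  row2 -= 3·row1 → [0,0,-3]

L=[[1,0,0],[-2,1,0],[-3,3,1]] U=[[-1,2,-1],[0,-1,0],[0,0,-3]]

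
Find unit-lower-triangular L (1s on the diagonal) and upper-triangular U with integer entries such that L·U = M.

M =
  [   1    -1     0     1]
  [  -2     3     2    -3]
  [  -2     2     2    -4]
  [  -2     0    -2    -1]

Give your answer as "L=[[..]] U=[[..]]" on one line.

  row1 -= -2·row0 → [0,1,2,-1]
  row2 -= -2·row0 → [0,0,2,-2]
  row3 -= -2·row0 → [0,-2,-2,1]
  row2 -= 0·row1 → [0,0,2,-2]
  row3 -= -2·row1 → [0,0,2,-1]
  row3 -= 1·row2 → [0,0,0,1]

L=[[1,0,0,0],[-2,1,0,0],[-2,0,1,0],[-2,-2,1,1]] U=[[1,-1,0,1],[0,1,2,-1],[0,0,2,-2],[0,0,0,1]]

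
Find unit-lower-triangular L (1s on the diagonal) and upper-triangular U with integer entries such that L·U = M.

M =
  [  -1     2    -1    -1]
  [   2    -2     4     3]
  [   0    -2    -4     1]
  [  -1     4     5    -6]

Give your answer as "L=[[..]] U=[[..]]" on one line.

L=[[1,0,0,0],[-2,1,0,0],[0,-1,1,0],[1,1,-2,1]] U=[[-1,2,-1,-1],[0,2,2,1],[0,0,-2,2],[0,0,0,-2]]

  row1 -= -2·row0 → [0,2,2,1]
  row2 -= 0·row0 → [0,-2,-4,1]
  row3 -= 1·row0 → [0,2,6,-5]
  row2 -= -1·row1 → [0,0,-2,2]
  row3 -= 1·row1 → [0,0,4,-6]
  row3 -= -2·row2 → [0,0,0,-2]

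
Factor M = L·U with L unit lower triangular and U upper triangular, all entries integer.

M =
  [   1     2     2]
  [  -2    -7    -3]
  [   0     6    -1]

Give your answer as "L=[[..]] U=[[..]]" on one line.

L=[[1,0,0],[-2,1,0],[0,-2,1]] U=[[1,2,2],[0,-3,1],[0,0,1]]

  r1 -= -2·r0 → [0,-3,1]
  r2 -= 0·r0 → [0,6,-1]
  r2 -= -2·r1 → [0,0,1]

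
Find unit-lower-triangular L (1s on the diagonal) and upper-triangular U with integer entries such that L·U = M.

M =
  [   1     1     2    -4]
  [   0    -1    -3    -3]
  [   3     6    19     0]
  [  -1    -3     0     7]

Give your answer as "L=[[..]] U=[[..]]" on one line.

  r1 -= 0·r0 → [0,-1,-3,-3]
  r2 -= 3·r0 → [0,3,13,12]
  r3 -= -1·r0 → [0,-2,2,3]
  r2 -= -3·r1 → [0,0,4,3]
  r3 -= 2·r1 → [0,0,8,9]
  r3 -= 2·r2 → [0,0,0,3]

L=[[1,0,0,0],[0,1,0,0],[3,-3,1,0],[-1,2,2,1]] U=[[1,1,2,-4],[0,-1,-3,-3],[0,0,4,3],[0,0,0,3]]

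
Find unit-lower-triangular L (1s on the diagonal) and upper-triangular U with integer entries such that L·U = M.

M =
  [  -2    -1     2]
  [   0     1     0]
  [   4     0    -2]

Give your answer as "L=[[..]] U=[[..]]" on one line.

  row1 -= 0·row0 → [0,1,0]
  row2 -= -2·row0 → [0,-2,2]
  row2 -= -2·row1 → [0,0,2]

L=[[1,0,0],[0,1,0],[-2,-2,1]] U=[[-2,-1,2],[0,1,0],[0,0,2]]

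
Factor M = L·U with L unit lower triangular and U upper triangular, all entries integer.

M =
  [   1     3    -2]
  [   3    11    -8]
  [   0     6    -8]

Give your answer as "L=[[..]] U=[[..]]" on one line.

  row1 -= 3·row0 → [0,2,-2]
  row2 -= 0·row0 → [0,6,-8]
  row2 -= 3·row1 → [0,0,-2]

L=[[1,0,0],[3,1,0],[0,3,1]] U=[[1,3,-2],[0,2,-2],[0,0,-2]]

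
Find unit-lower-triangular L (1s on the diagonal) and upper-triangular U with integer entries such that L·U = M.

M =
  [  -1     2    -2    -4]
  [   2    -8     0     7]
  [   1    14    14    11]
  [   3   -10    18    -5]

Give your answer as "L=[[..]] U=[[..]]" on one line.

  r1 -= -2·r0 → [0,-4,-4,-1]
  r2 -= -1·r0 → [0,16,12,7]
  r3 -= -3·r0 → [0,-4,12,-17]
  r2 -= -4·r1 → [0,0,-4,3]
  r3 -= 1·r1 → [0,0,16,-16]
  r3 -= -4·r2 → [0,0,0,-4]

L=[[1,0,0,0],[-2,1,0,0],[-1,-4,1,0],[-3,1,-4,1]] U=[[-1,2,-2,-4],[0,-4,-4,-1],[0,0,-4,3],[0,0,0,-4]]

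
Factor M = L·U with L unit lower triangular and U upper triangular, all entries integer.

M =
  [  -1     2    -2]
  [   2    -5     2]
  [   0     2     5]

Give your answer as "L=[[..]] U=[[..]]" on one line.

  R1 -= -2·R0 → [0,-1,-2]
  R2 -= 0·R0 → [0,2,5]
  R2 -= -2·R1 → [0,0,1]

L=[[1,0,0],[-2,1,0],[0,-2,1]] U=[[-1,2,-2],[0,-1,-2],[0,0,1]]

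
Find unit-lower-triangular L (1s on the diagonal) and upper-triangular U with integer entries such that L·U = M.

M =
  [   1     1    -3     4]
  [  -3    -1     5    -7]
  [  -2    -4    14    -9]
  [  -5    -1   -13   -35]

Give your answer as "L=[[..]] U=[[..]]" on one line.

L=[[1,0,0,0],[-3,1,0,0],[-2,-1,1,0],[-5,2,-5,1]] U=[[1,1,-3,4],[0,2,-4,5],[0,0,4,4],[0,0,0,-5]]

  r1 -= -3·r0 → [0,2,-4,5]
  r2 -= -2·r0 → [0,-2,8,-1]
  r3 -= -5·r0 → [0,4,-28,-15]
  r2 -= -1·r1 → [0,0,4,4]
  r3 -= 2·r1 → [0,0,-20,-25]
  r3 -= -5·r2 → [0,0,0,-5]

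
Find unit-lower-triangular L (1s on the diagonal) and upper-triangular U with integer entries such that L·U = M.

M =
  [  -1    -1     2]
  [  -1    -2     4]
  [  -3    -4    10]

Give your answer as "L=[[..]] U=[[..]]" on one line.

  r1 -= 1·r0 → [0,-1,2]
  r2 -= 3·r0 → [0,-1,4]
  r2 -= 1·r1 → [0,0,2]

L=[[1,0,0],[1,1,0],[3,1,1]] U=[[-1,-1,2],[0,-1,2],[0,0,2]]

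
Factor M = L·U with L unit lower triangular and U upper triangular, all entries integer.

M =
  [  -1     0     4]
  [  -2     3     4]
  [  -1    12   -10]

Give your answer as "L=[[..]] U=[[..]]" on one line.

L=[[1,0,0],[2,1,0],[1,4,1]] U=[[-1,0,4],[0,3,-4],[0,0,2]]

  r1 -= 2·r0 → [0,3,-4]
  r2 -= 1·r0 → [0,12,-14]
  r2 -= 4·r1 → [0,0,2]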